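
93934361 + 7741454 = 101675815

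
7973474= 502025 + 7471449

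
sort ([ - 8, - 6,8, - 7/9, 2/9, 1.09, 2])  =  [-8, - 6, - 7/9,2/9, 1.09,2,8 ]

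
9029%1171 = 832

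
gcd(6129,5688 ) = 9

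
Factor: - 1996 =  - 2^2 * 499^1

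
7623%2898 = 1827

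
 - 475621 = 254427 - 730048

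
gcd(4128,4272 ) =48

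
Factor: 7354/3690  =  3677/1845  =  3^( - 2)*5^(  -  1)*41^( - 1)*3677^1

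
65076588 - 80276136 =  - 15199548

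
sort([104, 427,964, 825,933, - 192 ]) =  [  -  192,104 , 427 , 825, 933,  964 ] 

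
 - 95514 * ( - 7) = 668598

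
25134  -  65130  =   - 39996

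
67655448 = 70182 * 964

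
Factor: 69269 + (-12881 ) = 2^2 * 3^1 * 37^1*127^1= 56388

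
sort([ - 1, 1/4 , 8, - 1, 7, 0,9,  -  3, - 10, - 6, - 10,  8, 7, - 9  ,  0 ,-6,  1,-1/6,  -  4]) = [ -10, - 10,-9,- 6  , - 6, - 4, - 3,  -  1, - 1,-1/6, 0, 0, 1/4, 1, 7, 7,  8, 8, 9]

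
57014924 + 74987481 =132002405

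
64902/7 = 64902/7 =9271.71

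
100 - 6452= - 6352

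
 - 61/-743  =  61/743 = 0.08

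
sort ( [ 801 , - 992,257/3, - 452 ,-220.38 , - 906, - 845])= [ - 992, - 906, - 845,- 452, - 220.38,257/3, 801] 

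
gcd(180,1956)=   12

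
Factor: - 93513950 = -2^1*5^2 * 1870279^1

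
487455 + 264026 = 751481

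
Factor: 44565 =3^1*5^1*2971^1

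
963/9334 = 963/9334 = 0.10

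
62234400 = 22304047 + 39930353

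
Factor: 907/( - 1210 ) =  - 2^( - 1) * 5^( - 1)*11^( - 2)*907^1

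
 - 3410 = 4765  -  8175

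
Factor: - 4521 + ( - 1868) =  - 6389^1= - 6389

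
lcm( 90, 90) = 90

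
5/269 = 5/269= 0.02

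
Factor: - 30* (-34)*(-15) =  - 15300=- 2^2 * 3^2*5^2*17^1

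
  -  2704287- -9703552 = 6999265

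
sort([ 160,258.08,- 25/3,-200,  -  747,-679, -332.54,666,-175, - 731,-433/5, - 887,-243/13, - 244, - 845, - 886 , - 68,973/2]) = [-887, -886  ,-845, - 747, - 731, - 679,-332.54 ,  -  244, - 200,-175, - 433/5, - 68 ,-243/13, -25/3,160,258.08,973/2,  666] 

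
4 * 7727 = 30908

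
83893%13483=2995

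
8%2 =0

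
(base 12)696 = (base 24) 1gi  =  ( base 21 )24c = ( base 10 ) 978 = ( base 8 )1722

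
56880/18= 3160=3160.00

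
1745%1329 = 416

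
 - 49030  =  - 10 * 4903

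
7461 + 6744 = 14205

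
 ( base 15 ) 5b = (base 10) 86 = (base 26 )38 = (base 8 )126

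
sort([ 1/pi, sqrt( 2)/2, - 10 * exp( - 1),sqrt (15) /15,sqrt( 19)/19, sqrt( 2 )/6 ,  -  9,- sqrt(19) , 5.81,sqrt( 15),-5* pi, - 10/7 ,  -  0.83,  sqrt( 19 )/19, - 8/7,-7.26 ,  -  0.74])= [ - 5*pi, - 9,  -  7.26 , - sqrt ( 19 ), - 10*exp( - 1),-10/7,-8/7, - 0.83,  -  0.74, sqrt( 19)/19,sqrt (19 )/19 , sqrt( 2) /6, sqrt( 15)/15,1/pi, sqrt(2)/2, sqrt (15), 5.81 ]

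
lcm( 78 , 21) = 546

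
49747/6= 8291+1/6 = 8291.17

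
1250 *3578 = 4472500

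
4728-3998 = 730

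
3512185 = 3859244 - 347059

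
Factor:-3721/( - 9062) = 2^(  -  1)*23^( - 1) * 61^2*197^(-1)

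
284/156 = 1 + 32/39  =  1.82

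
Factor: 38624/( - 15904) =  - 7^( - 1 )*17^1 = - 17/7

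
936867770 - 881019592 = 55848178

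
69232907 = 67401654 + 1831253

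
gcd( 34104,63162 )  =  174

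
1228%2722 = 1228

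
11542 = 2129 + 9413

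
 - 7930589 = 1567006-9497595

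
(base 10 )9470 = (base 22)jca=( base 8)22376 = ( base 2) 10010011111110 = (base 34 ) 86i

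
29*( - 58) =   -  1682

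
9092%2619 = 1235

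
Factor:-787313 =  - 23^1*34231^1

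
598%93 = 40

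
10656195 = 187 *56985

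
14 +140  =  154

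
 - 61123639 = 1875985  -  62999624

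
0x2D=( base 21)23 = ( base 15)30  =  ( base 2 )101101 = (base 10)45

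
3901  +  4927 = 8828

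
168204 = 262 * 642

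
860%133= 62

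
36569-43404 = - 6835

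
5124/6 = 854  =  854.00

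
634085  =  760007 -125922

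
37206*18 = 669708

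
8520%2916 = 2688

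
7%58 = 7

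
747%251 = 245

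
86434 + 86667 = 173101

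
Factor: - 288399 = - 3^1 * 251^1* 383^1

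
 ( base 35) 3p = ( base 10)130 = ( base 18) 74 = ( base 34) 3s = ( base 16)82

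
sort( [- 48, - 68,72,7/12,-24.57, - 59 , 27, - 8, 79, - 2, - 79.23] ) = [ - 79.23, - 68, - 59  , - 48,- 24.57, - 8, - 2, 7/12, 27, 72, 79 ] 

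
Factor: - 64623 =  - 3^1*13^1 *1657^1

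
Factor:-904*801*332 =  - 240402528 = - 2^5*3^2*83^1 * 89^1*113^1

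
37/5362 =37/5362 = 0.01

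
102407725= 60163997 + 42243728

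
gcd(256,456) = 8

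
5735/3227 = 1 + 2508/3227  =  1.78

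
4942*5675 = 28045850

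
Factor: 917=7^1*131^1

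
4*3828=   15312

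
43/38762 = 43/38762=0.00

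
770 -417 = 353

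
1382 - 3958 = - 2576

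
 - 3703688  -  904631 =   -  4608319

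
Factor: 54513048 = 2^3 * 3^1 * 2271377^1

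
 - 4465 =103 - 4568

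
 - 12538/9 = -1394+8/9 = - 1393.11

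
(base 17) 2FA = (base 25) 18I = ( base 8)1513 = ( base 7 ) 2313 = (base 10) 843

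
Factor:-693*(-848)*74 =2^5*3^2*7^1*11^1 *37^1*53^1 = 43487136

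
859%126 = 103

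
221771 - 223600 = - 1829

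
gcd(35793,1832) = 1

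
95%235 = 95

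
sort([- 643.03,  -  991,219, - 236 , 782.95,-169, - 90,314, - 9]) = [ - 991, - 643.03  , - 236, - 169, - 90,-9, 219, 314, 782.95]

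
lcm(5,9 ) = 45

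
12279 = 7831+4448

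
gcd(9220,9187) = 1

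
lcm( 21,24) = 168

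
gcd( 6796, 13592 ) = 6796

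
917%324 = 269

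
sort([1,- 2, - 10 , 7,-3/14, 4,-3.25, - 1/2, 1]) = [- 10, - 3.25 , - 2, - 1/2,-3/14,1, 1 , 4,7]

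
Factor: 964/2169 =4/9 = 2^2*3^( - 2)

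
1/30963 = 1/30963 =0.00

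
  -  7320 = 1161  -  8481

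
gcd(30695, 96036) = 1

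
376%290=86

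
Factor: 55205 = 5^1*61^1*181^1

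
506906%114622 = 48418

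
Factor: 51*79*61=245769 =3^1 *17^1*61^1 *79^1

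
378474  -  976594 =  - 598120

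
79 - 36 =43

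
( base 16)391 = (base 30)10d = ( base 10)913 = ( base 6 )4121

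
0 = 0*92485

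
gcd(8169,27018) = 3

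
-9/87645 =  - 1 + 29212/29215 =-0.00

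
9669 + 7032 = 16701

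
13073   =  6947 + 6126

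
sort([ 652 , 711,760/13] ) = [ 760/13,652,  711 ] 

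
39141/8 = 4892 + 5/8= 4892.62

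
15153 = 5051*3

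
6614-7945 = -1331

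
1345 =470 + 875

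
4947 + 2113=7060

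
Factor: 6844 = 2^2*29^1 * 59^1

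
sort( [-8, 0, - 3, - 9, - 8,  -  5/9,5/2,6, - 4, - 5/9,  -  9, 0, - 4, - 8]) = [ - 9, - 9, - 8, - 8, - 8, - 4, - 4, - 3, - 5/9, - 5/9, 0, 0, 5/2, 6]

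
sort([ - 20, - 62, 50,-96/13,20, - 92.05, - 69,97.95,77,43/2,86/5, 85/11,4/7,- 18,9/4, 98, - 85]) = [ - 92.05,-85, - 69,- 62, - 20, - 18, - 96/13, 4/7,9/4,85/11, 86/5,20,  43/2,50,77,  97.95,98 ]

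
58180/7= 8311+3/7 = 8311.43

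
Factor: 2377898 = 2^1 * 53^1*22433^1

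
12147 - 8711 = 3436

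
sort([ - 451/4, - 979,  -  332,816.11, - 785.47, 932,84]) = [ - 979, - 785.47, - 332, - 451/4,84 , 816.11, 932]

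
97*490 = 47530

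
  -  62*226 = -14012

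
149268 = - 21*( - 7108 )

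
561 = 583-22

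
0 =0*817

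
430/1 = 430 = 430.00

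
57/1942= 57/1942  =  0.03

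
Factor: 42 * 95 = 2^1 * 3^1*5^1*7^1*19^1 = 3990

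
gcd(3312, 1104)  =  1104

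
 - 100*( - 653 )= 65300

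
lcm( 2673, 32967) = 98901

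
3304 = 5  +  3299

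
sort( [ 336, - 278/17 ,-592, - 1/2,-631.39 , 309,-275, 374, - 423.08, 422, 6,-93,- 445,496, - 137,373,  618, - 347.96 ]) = [ - 631.39, - 592, - 445, - 423.08, - 347.96, - 275,-137, - 93, - 278/17, - 1/2,6,309,336,  373, 374,422, 496,618 ] 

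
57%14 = 1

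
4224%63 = 3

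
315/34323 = 105/11441 = 0.01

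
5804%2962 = 2842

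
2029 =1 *2029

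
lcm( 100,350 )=700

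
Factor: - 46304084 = -2^2*727^1*15923^1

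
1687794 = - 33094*( - 51)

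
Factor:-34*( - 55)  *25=46750 = 2^1*5^3*11^1*17^1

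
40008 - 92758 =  - 52750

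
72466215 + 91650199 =164116414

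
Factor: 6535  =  5^1*1307^1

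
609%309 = 300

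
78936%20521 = 17373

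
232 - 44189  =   - 43957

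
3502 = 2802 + 700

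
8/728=1/91 =0.01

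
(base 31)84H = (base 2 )1111010010101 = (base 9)11658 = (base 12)4645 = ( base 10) 7829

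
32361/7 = 4623 = 4623.00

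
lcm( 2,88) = 88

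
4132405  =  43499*95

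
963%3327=963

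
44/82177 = 44/82177  =  0.00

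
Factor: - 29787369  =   - 3^1 *23^1*433^1 *997^1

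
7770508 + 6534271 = 14304779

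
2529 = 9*281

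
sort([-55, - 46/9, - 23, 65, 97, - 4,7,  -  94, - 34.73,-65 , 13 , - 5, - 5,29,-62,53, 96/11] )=[- 94, - 65, - 62, - 55,  -  34.73, - 23, - 46/9, -5, - 5, - 4, 7, 96/11,13,29,53 , 65,97 ]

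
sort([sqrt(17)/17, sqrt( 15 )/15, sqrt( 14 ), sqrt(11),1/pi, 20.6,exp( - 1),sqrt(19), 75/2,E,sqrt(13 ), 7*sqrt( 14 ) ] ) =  [sqrt(17 )/17, sqrt(15) /15, 1/pi,exp( - 1), E, sqrt( 11 ),sqrt(13 ), sqrt( 14 ),sqrt( 19 ),20.6,  7*sqrt( 14 ), 75/2 ] 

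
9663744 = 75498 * 128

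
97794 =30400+67394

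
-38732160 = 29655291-68387451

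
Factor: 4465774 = 2^1*2232887^1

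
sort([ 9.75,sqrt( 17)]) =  [ sqrt( 17) , 9.75 ] 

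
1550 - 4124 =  - 2574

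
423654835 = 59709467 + 363945368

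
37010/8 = 18505/4  =  4626.25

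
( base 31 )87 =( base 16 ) ff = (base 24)AF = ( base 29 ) 8N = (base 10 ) 255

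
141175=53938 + 87237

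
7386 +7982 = 15368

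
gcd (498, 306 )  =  6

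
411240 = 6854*60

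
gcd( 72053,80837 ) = 1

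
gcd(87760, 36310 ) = 10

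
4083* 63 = 257229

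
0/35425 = 0 = 0.00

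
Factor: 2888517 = 3^1*962839^1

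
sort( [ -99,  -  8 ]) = [ - 99 ,-8]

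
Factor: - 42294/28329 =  - 2^1*53^1*71^(-1) = - 106/71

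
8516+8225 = 16741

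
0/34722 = 0= 0.00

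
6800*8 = 54400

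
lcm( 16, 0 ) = 0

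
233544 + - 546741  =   - 313197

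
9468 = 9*1052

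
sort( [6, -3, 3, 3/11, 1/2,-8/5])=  [-3, - 8/5,3/11, 1/2, 3, 6 ] 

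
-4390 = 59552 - 63942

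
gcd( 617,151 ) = 1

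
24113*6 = 144678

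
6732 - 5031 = 1701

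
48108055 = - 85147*( - 565) 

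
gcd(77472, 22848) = 96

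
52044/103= 505 + 29/103 = 505.28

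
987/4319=141/617  =  0.23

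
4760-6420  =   - 1660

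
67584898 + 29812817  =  97397715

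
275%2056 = 275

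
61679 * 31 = 1912049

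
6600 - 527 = 6073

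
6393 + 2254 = 8647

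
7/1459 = 7/1459 = 0.00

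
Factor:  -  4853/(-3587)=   23/17 = 17^(-1 )*23^1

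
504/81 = 56/9 = 6.22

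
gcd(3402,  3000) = 6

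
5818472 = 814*7148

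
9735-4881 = 4854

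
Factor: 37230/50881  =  30/41   =  2^1*3^1 * 5^1* 41^( - 1 )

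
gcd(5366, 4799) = 1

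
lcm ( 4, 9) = 36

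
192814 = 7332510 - 7139696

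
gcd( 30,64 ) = 2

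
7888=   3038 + 4850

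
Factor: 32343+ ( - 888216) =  - 3^3*31699^1=- 855873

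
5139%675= 414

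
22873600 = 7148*3200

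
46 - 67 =  -  21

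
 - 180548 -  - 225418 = 44870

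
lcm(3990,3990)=3990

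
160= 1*160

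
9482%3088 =218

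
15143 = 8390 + 6753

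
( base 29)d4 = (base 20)j1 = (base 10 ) 381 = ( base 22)h7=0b101111101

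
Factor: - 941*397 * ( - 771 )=3^1*257^1*397^1*941^1= 288027867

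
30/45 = 2/3 =0.67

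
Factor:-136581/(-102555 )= 3^(-1 )*5^( - 1)*43^( - 1 ) *859^1 = 859/645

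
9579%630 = 129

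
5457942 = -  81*( - 67382 ) 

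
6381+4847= 11228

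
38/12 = 19/6= 3.17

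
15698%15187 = 511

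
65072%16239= 116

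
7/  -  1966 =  - 1 + 1959/1966 = - 0.00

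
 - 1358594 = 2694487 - 4053081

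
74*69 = 5106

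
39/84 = 13/28 = 0.46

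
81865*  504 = 41259960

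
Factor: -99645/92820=-73/68 = -2^( - 2 )*17^(-1 )*73^1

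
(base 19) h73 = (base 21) E4F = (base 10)6273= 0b1100010000001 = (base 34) 5eh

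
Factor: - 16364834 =-2^1 * 8182417^1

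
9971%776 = 659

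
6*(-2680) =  - 16080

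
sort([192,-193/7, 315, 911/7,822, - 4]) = [ - 193/7, - 4,911/7,192, 315, 822]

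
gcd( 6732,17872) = 4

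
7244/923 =7244/923  =  7.85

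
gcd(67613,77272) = 9659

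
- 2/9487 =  - 2/9487 =- 0.00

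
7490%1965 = 1595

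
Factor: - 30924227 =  - 30924227^1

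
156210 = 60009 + 96201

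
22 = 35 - 13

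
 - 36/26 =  - 18/13 = - 1.38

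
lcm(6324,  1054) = 6324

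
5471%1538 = 857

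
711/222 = 3 + 15/74 = 3.20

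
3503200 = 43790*80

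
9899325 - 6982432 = 2916893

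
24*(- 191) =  - 4584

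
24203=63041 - 38838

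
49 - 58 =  - 9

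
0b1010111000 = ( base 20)1EG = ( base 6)3120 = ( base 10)696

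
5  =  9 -4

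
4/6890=2/3445 = 0.00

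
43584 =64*681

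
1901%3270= 1901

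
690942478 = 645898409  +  45044069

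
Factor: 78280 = 2^3*5^1*19^1*103^1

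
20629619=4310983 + 16318636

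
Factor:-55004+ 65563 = 10559= 10559^1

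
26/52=1/2 = 0.50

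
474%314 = 160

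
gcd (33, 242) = 11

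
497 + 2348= 2845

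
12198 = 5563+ 6635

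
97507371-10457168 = 87050203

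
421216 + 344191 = 765407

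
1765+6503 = 8268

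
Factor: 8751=3^1* 2917^1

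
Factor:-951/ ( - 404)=2^( - 2)*3^1*101^( - 1 )*317^1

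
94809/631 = 150 + 159/631 = 150.25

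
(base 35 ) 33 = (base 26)44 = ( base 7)213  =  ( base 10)108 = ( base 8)154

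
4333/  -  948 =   -  5 + 407/948= - 4.57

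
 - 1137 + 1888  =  751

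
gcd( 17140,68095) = 5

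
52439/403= 130+49/403= 130.12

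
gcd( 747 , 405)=9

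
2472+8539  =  11011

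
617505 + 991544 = 1609049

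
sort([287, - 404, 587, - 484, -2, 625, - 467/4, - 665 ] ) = [ - 665, - 484, - 404, - 467/4,-2, 287, 587,625]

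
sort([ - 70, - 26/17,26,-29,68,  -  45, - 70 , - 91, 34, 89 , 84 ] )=[ - 91, - 70, - 70, - 45,-29, - 26/17,26, 34,68,84,89] 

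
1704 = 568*3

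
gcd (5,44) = 1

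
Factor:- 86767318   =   - 2^1 * 11^1*151^1*26119^1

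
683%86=81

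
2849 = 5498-2649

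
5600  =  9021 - 3421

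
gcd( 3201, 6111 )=291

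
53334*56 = 2986704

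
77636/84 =924 + 5/21 = 924.24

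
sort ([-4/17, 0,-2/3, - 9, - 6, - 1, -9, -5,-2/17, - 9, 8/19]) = [ - 9, -9, - 9, - 6, - 5, - 1, - 2/3,-4/17, - 2/17,  0, 8/19]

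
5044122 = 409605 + 4634517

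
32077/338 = 32077/338 = 94.90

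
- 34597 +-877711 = -912308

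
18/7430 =9/3715 = 0.00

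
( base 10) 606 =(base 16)25e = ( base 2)1001011110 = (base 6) 2450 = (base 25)O6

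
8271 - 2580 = 5691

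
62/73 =62/73 = 0.85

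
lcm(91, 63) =819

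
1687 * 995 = 1678565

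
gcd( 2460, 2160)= 60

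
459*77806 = 35712954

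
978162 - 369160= 609002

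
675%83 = 11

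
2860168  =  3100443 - 240275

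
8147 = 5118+3029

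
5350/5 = 1070 = 1070.00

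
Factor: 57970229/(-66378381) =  - 3^(-1) *19^(- 1)*4241^1 * 13669^1*1164533^( - 1)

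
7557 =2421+5136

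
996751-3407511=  - 2410760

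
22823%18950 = 3873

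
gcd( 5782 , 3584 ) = 14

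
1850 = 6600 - 4750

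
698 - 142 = 556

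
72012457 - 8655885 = 63356572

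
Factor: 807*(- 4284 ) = -2^2*3^3  *7^1*17^1*269^1 = -3457188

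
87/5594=87/5594 = 0.02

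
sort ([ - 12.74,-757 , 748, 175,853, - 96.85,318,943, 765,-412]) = [ - 757,  -  412,-96.85,  -  12.74,175, 318,748,765, 853,943]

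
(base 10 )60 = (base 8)74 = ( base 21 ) 2I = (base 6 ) 140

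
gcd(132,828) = 12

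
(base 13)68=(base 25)3b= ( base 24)3E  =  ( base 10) 86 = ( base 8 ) 126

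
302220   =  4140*73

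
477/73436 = 477/73436=0.01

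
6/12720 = 1/2120 = 0.00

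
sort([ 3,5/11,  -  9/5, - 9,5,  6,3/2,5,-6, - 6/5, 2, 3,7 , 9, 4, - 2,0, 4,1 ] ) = [-9,  -  6,-2, - 9/5,-6/5,  0,5/11, 1, 3/2,2, 3, 3, 4, 4,5,  5, 6, 7, 9]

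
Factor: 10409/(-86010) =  - 2^( - 1)*3^( - 1 )* 5^( - 1)*7^1*47^( - 1)  *61^( - 1) * 1487^1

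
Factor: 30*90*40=108000=2^5*3^3*5^3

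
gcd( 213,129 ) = 3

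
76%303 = 76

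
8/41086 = 4/20543 =0.00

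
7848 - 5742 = 2106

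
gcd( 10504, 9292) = 404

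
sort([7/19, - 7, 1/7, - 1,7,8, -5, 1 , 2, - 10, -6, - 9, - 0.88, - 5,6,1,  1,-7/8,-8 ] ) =[ - 10,-9, - 8,  -  7,- 6,  -  5, - 5, - 1, - 0.88, -7/8,1/7, 7/19,1,1 , 1,2,6,7,8]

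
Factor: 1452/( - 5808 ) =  - 1/4= -2^( -2 )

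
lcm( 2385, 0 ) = 0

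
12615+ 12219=24834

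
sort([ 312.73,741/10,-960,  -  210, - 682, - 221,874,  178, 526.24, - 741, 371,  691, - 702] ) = [ - 960, - 741,  -  702, - 682, - 221, - 210,741/10, 178,312.73 , 371, 526.24,691,874 ] 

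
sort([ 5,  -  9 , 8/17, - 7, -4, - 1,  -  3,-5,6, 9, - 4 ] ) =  [-9, - 7, - 5, - 4, - 4  , -3,-1,8/17, 5, 6, 9 ]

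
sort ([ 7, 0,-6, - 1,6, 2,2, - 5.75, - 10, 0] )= [ - 10, -6, - 5.75, - 1,  0,0,2,2,6,7] 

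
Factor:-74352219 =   -  3^1*24784073^1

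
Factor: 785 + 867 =2^2*7^1*59^1 = 1652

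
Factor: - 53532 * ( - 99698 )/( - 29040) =-2^( - 1) * 3^1*5^( - 1) *11^( - 2)*79^1*631^1*1487^1 = -222376389/1210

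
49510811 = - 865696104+915206915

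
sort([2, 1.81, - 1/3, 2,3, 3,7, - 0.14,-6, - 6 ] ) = [ - 6, - 6, - 1/3,-0.14, 1.81, 2,  2,3, 3, 7]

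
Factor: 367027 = 367027^1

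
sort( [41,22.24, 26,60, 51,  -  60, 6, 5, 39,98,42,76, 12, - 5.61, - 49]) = [  -  60, - 49, - 5.61,5, 6, 12, 22.24, 26, 39, 41,42, 51 , 60, 76, 98]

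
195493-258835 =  - 63342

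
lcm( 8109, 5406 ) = 16218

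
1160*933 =1082280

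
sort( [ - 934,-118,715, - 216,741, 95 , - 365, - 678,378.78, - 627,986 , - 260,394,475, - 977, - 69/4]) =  [ - 977, - 934, - 678,  -  627 , - 365, - 260  , - 216,  -  118,-69/4, 95,378.78, 394, 475,715,741,986 ] 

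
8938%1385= 628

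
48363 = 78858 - 30495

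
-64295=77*( - 835 )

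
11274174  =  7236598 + 4037576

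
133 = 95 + 38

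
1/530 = 1/530 = 0.00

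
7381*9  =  66429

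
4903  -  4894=9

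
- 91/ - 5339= 91/5339 =0.02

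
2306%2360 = 2306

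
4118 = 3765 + 353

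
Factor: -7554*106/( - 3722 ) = 2^1 * 3^1*53^1*1259^1 *1861^(-1 ) =400362/1861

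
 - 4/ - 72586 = 2/36293=0.00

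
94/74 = 1 + 10/37 = 1.27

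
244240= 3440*71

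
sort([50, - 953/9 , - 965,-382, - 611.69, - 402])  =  [- 965,-611.69 , - 402,  -  382, - 953/9,  50 ]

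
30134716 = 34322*878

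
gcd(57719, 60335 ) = 1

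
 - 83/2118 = -1 + 2035/2118= -  0.04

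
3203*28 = 89684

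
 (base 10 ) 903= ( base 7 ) 2430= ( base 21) 210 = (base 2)1110000111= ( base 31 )T4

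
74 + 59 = 133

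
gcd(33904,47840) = 208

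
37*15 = 555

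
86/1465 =86/1465= 0.06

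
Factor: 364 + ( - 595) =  - 231 = - 3^1*7^1*11^1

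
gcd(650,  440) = 10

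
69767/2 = 34883 + 1/2 = 34883.50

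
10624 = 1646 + 8978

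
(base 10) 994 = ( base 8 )1742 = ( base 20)29E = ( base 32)v2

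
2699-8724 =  - 6025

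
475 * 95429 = 45328775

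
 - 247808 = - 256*968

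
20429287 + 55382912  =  75812199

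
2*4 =8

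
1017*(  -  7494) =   -  7621398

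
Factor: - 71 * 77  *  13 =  - 71071 = - 7^1 * 11^1 * 13^1*71^1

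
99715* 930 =92734950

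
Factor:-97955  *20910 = - 2048239050= -2^1*3^1*5^2*11^1*13^1*17^1* 41^1*137^1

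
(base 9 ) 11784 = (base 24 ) did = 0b1111011111101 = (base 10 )7933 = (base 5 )223213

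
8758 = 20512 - 11754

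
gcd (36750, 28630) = 70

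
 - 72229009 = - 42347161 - 29881848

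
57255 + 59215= 116470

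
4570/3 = 1523 + 1/3=   1523.33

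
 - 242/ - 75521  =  242/75521 = 0.00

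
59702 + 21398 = 81100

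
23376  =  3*7792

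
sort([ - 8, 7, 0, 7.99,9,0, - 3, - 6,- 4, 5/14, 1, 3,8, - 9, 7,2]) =[-9 ,  -  8, - 6 , - 4, - 3,0,0,  5/14,1,2 , 3, 7, 7,  7.99,8,9]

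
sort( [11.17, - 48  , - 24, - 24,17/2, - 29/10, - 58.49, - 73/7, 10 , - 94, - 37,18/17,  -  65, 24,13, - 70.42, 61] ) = [ - 94, - 70.42,-65,-58.49, - 48, - 37, - 24,- 24,  -  73/7, - 29/10,18/17, 17/2, 10,11.17, 13, 24,61]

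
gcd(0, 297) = 297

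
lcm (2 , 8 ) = 8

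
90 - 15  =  75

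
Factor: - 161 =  - 7^1*23^1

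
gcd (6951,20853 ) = 6951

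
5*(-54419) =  - 272095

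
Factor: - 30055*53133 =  - 1596912315 = -  3^1*5^1*89^1*199^1*6011^1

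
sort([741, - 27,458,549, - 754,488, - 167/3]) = [  -  754, - 167/3,-27,458,488,549,741] 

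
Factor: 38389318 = 2^1*11^1*47^1*137^1*271^1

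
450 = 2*225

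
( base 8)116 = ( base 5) 303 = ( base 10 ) 78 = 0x4e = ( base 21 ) 3f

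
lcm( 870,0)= 0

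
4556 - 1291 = 3265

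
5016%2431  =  154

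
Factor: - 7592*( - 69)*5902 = 3091750896 = 2^4*3^1*13^2*23^1*73^1*227^1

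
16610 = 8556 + 8054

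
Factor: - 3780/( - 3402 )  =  10/9  =  2^1*3^(-2)*5^1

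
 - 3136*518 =  -  1624448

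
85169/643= 85169/643  =  132.46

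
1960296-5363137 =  - 3402841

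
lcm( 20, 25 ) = 100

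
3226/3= 1075 + 1/3  =  1075.33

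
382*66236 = 25302152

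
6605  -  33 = 6572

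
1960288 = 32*61259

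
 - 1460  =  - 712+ - 748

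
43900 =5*8780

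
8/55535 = 8/55535 = 0.00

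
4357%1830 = 697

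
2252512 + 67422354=69674866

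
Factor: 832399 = 832399^1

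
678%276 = 126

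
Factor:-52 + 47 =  - 5^1 = - 5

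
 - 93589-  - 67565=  - 26024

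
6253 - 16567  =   - 10314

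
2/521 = 2/521 = 0.00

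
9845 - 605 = 9240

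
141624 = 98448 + 43176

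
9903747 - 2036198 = 7867549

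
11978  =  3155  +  8823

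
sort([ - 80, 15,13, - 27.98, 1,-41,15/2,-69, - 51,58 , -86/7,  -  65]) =[-80, - 69,-65,-51, - 41, - 27.98,-86/7,1, 15/2,13,15, 58 ] 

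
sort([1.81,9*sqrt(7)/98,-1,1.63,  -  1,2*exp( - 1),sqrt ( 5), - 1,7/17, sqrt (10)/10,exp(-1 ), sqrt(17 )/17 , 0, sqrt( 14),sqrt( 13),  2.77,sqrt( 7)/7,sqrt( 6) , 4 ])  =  [ - 1, - 1, - 1,0, sqrt( 17)/17,9*sqrt(7 )/98, sqrt(10) /10,exp ( - 1),sqrt (7 ) /7,7/17,2*exp(- 1),1.63,1.81, sqrt ( 5), sqrt(6),2.77,sqrt( 13 ) , sqrt(14 ),4 ] 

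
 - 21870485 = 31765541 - 53636026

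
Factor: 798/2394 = 1/3 = 3^( - 1)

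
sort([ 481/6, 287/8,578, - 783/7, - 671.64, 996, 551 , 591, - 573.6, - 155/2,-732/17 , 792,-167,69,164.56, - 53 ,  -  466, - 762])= [  -  762, - 671.64, - 573.6, - 466,  -  167, - 783/7, - 155/2, - 53, - 732/17 , 287/8, 69,481/6, 164.56, 551,  578,591, 792,996]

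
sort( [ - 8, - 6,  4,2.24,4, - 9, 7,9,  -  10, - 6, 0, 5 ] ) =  [ - 10,-9,- 8,-6,-6, 0,  2.24,  4,4,5,7, 9]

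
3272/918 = 1636/459= 3.56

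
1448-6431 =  -4983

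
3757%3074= 683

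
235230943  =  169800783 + 65430160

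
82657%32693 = 17271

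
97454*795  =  77475930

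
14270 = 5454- - 8816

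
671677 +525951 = 1197628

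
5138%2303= 532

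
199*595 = 118405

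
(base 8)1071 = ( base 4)20321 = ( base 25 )mj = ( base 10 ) 569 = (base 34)GP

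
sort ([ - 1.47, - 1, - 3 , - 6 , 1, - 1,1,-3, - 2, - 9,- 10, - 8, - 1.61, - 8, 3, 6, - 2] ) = [ - 10, -9,- 8, - 8,-6,- 3, - 3,-2, - 2,  -  1.61, - 1.47 , - 1, - 1,1,  1,3,6 ]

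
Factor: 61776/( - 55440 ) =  - 39/35 = -3^1*5^(-1 )*7^(-1)*13^1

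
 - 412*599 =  - 246788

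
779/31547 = 779/31547 = 0.02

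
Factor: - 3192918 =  - 2^1*3^1*532153^1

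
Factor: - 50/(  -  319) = 2^1*5^2*11^( - 1)*  29^( - 1)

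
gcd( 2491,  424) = 53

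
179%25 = 4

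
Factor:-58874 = - 2^1*29437^1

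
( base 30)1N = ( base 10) 53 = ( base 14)3B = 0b110101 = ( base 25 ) 23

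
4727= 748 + 3979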